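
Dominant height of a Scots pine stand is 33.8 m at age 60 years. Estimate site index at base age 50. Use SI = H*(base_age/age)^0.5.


Formula: SI = H_dom * (base_age / age)^0.5
Age ratio = 50 / 60 = 0.83333
sqrt(age_ratio) = 0.91287
SI = 33.8 * 0.91287 = 30.9 m

30.9


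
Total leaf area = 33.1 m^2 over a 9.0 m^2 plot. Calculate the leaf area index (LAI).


Formula: LAI = total leaf area / ground area  (dimensionless)
LAI = 33.1 m^2 / 9.0 m^2
LAI = 3.68

3.68


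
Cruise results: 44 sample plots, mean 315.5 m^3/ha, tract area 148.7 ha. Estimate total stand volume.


Formula: Total Volume = Mean Volume per ha * Total Area
Total Volume = 315.5 m^3/ha * 148.7 ha
Total Volume = 46915 m^3

46915


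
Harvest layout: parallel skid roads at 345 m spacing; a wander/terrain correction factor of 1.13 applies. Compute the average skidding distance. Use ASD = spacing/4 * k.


Formula: ASD = (spacing / 4) * correction
Uncorrected distance = spacing / 4 = 345 / 4 = 86.25 m
ASD = 86.25 * 1.13 = 97 m

97


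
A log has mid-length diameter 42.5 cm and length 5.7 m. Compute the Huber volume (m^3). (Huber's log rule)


Huber: V = Am * L,  Am = pi*(Dm/200)^2
Am = pi*(42.5/200)^2 = 0.141863 m^2
V = 0.141863*5.7 = 0.8086 m^3

0.8086


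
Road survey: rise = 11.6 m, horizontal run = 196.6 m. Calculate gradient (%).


Formula: Gradient = rise / run * 100
Gradient = 11.6 / 196.6 * 100 = 5.9%

5.9


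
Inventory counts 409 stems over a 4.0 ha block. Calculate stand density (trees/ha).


Formula: Stand Density = N_trees / Area_ha
Density = 409 trees / 4.0 ha
Density = 102 trees/ha

102


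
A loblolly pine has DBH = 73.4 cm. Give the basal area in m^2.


Formula: BA = pi * (DBH/2)^2 / 10000  (cm^2 to m^2)
Radius = DBH/2 = 73.4/2 = 36.7 cm
BA = pi * 36.7^2 / 10000
   = 4231.3797 cm^2 / 10000
   = 0.4231 m^2

0.4231


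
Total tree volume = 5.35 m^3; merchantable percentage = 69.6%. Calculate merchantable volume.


Formula: MV = V_total * (merchantable_pct / 100)
Merchantable fraction = 69.6% / 100 = 0.696
MV = 5.35 m^3 * 0.696 = 3.724 m^3

3.724


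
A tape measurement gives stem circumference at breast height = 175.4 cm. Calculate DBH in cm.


Formula: DBH = C / pi
DBH = 175.4 / pi
pi = 3.14159...
DBH = 55.8 cm

55.8


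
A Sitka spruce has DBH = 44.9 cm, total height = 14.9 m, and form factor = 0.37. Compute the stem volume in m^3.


Formula: V = pi * (DBH/200)^2 * H * ff
Radius = DBH/200 = 44.9/200 = 0.2245 m
Radius^2 = 0.2245^2 = 0.05040025 m^2
V = pi * 0.05040025 * 14.9 * 0.37
V = 0.873 m^3

0.873


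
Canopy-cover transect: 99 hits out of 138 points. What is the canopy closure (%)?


Formula: Canopy closure = covered points / total points * 100
Closure = 99 / 138 * 100
Closure = 0.7174 * 100 = 71.7%

71.7


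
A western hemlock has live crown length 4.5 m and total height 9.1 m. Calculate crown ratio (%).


Formula: Crown Ratio = (Crown Length / Total Height) * 100
CR = (4.5 m / 9.1 m) * 100
CR = 0.4945 * 100 = 49.5%

49.5


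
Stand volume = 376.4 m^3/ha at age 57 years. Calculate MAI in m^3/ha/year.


Formula: MAI = Total Volume / Stand Age
MAI = 376.4 m^3/ha / 57 years
MAI = 6.6 m^3/ha/year

6.6


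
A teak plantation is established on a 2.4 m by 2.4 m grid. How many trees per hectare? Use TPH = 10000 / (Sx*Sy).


Formula: TPH = 10000 m^2/ha / (spacing_x * spacing_y)
Area per tree = 2.4 m * 2.4 m = 5.76 m^2
TPH = 10000 / 5.76 = 1736 trees/ha

1736


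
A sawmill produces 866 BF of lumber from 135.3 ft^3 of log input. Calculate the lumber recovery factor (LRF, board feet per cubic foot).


Formula: LRF = Lumber Output (BF) / Log Input (ft^3)
LRF = 866 BF / 135.3 ft^3
LRF = 6.4 BF/ft^3

6.4


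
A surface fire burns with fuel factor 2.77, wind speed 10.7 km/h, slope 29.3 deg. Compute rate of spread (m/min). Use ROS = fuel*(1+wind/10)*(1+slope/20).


Formula: ROS = fuel * (1 + wind/10) * (1 + slope/20)
Wind factor = 1 + 10.7/10 = 2.07
Slope factor = 1 + 29.3/20 = 2.465
ROS = 2.77 * 2.07 * 2.465 = 14.13 m/min

14.13


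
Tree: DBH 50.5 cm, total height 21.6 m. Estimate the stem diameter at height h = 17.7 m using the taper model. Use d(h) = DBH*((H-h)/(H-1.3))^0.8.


Taper: d(h) = DBH * ((H - h) / (H - 1.3))^0.8
Numerator = H - h = 21.6 - 17.7 = 3.9 m
Denominator = H - 1.3 = 21.6 - 1.3 = 20.3 m
Ratio = 3.9 / 20.3 = 0.19212
d = 50.5 * 0.19212^0.8 = 13.5 cm

13.5


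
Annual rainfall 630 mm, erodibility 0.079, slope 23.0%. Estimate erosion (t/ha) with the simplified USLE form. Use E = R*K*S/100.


Formula: E = R * K * S / 100  (simplified USLE)
R * K = 630 * 0.079 = 49.77
E = 49.77 * 23.0 / 100 = 11.45 t/ha

11.45


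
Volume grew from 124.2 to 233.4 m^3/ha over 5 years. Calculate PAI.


Formula: PAI = (V_T2 - V_T1) / (T2 - T1)
Volume increment = 233.4 - 124.2 = 109.2 m^3/ha
PAI = 109.2 / 5 = 21.84 m^3/ha/year

21.84


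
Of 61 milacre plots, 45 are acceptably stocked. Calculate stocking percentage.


Formula: Stocking % = stocked plots / total plots * 100
Stocking = 45 / 61 * 100
Stocking = 0.7377 * 100 = 73.8%

73.8


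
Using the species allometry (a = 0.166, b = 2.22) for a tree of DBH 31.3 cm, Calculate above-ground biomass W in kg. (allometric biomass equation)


Formula: W = a * DBH^b  (allometric power law)
DBH^b = 31.3^2.22 = 2089.8178
W = 0.166 * 2089.8178 = 346.9 kg

346.9


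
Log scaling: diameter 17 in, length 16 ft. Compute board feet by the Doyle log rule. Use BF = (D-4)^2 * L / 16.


Doyle: BF = (D - 4)^2 * L / 16
Adjusted diameter = 17 - 4 = 13 in
(D-4)^2 = 13^2 = 169
BF = 169 * 16 / 16 = 169 BF

169


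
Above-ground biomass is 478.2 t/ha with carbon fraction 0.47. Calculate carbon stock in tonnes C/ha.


Formula: Carbon Stock = Biomass * Carbon Fraction
C = 478.2 t/ha * 0.47
C = 224.8 t C/ha

224.8


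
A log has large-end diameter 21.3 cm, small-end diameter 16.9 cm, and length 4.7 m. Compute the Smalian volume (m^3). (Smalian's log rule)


Smalian: V = (A1 + A2)/2 * L,  A = pi*(D/200)^2
A1 = pi*(21.3/200)^2 = 0.035633 m^2
A2 = pi*(16.9/200)^2 = 0.022432 m^2
V = (0.035633+0.022432)/2*4.7 = 0.1365 m^3

0.1365


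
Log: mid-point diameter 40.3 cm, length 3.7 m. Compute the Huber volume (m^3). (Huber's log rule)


Huber: V = Am * L,  Am = pi*(Dm/200)^2
Am = pi*(40.3/200)^2 = 0.127556 m^2
V = 0.127556*3.7 = 0.472 m^3

0.472


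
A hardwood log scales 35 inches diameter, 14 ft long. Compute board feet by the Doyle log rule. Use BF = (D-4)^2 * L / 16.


Doyle: BF = (D - 4)^2 * L / 16
Adjusted diameter = 35 - 4 = 31 in
(D-4)^2 = 31^2 = 961
BF = 961 * 14 / 16 = 841 BF

841


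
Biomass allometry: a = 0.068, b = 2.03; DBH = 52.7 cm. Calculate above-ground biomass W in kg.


Formula: W = a * DBH^b  (allometric power law)
DBH^b = 52.7^2.03 = 3128.0634
W = 0.068 * 3128.0634 = 212.7 kg

212.7


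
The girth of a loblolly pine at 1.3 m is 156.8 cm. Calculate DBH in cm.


Formula: DBH = C / pi
DBH = 156.8 / pi
pi = 3.14159...
DBH = 49.9 cm

49.9


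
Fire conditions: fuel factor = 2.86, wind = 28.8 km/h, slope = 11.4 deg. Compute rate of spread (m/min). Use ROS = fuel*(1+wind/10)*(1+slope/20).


Formula: ROS = fuel * (1 + wind/10) * (1 + slope/20)
Wind factor = 1 + 28.8/10 = 3.88
Slope factor = 1 + 11.4/20 = 1.57
ROS = 2.86 * 3.88 * 1.57 = 17.42 m/min

17.42


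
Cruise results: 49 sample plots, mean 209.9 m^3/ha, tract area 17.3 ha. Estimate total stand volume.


Formula: Total Volume = Mean Volume per ha * Total Area
Total Volume = 209.9 m^3/ha * 17.3 ha
Total Volume = 3631 m^3

3631


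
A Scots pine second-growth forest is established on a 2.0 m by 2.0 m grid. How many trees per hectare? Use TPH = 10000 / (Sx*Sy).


Formula: TPH = 10000 m^2/ha / (spacing_x * spacing_y)
Area per tree = 2.0 m * 2.0 m = 4.0 m^2
TPH = 10000 / 4.0 = 2500 trees/ha

2500


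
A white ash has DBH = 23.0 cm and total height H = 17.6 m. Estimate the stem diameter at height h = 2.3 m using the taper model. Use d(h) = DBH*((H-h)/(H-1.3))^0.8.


Taper: d(h) = DBH * ((H - h) / (H - 1.3))^0.8
Numerator = H - h = 17.6 - 2.3 = 15.3 m
Denominator = H - 1.3 = 17.6 - 1.3 = 16.3 m
Ratio = 15.3 / 16.3 = 0.93865
d = 23.0 * 0.93865^0.8 = 21.9 cm

21.9


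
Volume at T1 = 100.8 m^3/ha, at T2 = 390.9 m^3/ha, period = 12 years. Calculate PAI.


Formula: PAI = (V_T2 - V_T1) / (T2 - T1)
Volume increment = 390.9 - 100.8 = 290.1 m^3/ha
PAI = 290.1 / 12 = 24.18 m^3/ha/year

24.18


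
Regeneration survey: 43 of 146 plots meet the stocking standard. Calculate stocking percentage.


Formula: Stocking % = stocked plots / total plots * 100
Stocking = 43 / 146 * 100
Stocking = 0.2945 * 100 = 29.5%

29.5


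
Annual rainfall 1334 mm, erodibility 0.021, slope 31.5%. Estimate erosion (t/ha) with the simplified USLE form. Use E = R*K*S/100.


Formula: E = R * K * S / 100  (simplified USLE)
R * K = 1334 * 0.021 = 28.014
E = 28.014 * 31.5 / 100 = 8.82 t/ha

8.82


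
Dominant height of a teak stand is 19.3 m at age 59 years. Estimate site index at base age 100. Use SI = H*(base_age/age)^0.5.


Formula: SI = H_dom * (base_age / age)^0.5
Age ratio = 100 / 59 = 1.69492
sqrt(age_ratio) = 1.30189
SI = 19.3 * 1.30189 = 25.1 m

25.1


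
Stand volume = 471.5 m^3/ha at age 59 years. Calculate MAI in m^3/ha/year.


Formula: MAI = Total Volume / Stand Age
MAI = 471.5 m^3/ha / 59 years
MAI = 7.99 m^3/ha/year

7.99


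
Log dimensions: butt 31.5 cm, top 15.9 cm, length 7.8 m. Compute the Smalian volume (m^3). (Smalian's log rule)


Smalian: V = (A1 + A2)/2 * L,  A = pi*(D/200)^2
A1 = pi*(31.5/200)^2 = 0.077931 m^2
A2 = pi*(15.9/200)^2 = 0.019856 m^2
V = (0.077931+0.019856)/2*7.8 = 0.3814 m^3

0.3814


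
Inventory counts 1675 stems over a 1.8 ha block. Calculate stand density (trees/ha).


Formula: Stand Density = N_trees / Area_ha
Density = 1675 trees / 1.8 ha
Density = 931 trees/ha

931


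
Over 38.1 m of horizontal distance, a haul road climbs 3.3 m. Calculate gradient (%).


Formula: Gradient = rise / run * 100
Gradient = 3.3 / 38.1 * 100 = 8.7%

8.7


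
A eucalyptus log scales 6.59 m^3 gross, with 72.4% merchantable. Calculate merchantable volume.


Formula: MV = V_total * (merchantable_pct / 100)
Merchantable fraction = 72.4% / 100 = 0.724
MV = 6.59 m^3 * 0.724 = 4.771 m^3

4.771


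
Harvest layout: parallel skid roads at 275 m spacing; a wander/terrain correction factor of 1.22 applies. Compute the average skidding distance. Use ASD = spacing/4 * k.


Formula: ASD = (spacing / 4) * correction
Uncorrected distance = spacing / 4 = 275 / 4 = 68.75 m
ASD = 68.75 * 1.22 = 84 m

84


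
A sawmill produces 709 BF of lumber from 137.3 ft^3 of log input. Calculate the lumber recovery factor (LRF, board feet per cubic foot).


Formula: LRF = Lumber Output (BF) / Log Input (ft^3)
LRF = 709 BF / 137.3 ft^3
LRF = 5.16 BF/ft^3

5.16


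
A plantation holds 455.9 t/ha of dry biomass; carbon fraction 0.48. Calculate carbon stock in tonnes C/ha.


Formula: Carbon Stock = Biomass * Carbon Fraction
C = 455.9 t/ha * 0.48
C = 218.8 t C/ha

218.8


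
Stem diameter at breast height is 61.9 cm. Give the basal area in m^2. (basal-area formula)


Formula: BA = pi * (DBH/2)^2 / 10000  (cm^2 to m^2)
Radius = DBH/2 = 61.9/2 = 30.95 cm
BA = pi * 30.95^2 / 10000
   = 3009.3395 cm^2 / 10000
   = 0.3009 m^2

0.3009


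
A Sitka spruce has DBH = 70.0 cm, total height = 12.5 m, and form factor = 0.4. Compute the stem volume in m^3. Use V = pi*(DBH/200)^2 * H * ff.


Formula: V = pi * (DBH/200)^2 * H * ff
Radius = DBH/200 = 70.0/200 = 0.35 m
Radius^2 = 0.35^2 = 0.1225 m^2
V = pi * 0.1225 * 12.5 * 0.4
V = 1.924 m^3

1.924


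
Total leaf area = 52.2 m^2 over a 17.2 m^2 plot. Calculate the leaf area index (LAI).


Formula: LAI = total leaf area / ground area  (dimensionless)
LAI = 52.2 m^2 / 17.2 m^2
LAI = 3.03

3.03


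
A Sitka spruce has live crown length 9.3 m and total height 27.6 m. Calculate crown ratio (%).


Formula: Crown Ratio = (Crown Length / Total Height) * 100
CR = (9.3 m / 27.6 m) * 100
CR = 0.337 * 100 = 33.7%

33.7


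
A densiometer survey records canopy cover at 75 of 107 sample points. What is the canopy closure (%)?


Formula: Canopy closure = covered points / total points * 100
Closure = 75 / 107 * 100
Closure = 0.7009 * 100 = 70.1%

70.1


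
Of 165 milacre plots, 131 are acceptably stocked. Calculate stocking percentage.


Formula: Stocking % = stocked plots / total plots * 100
Stocking = 131 / 165 * 100
Stocking = 0.7939 * 100 = 79.4%

79.4


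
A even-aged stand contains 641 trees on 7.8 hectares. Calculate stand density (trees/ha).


Formula: Stand Density = N_trees / Area_ha
Density = 641 trees / 7.8 ha
Density = 82 trees/ha

82


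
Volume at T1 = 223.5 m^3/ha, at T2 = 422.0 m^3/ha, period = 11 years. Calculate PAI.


Formula: PAI = (V_T2 - V_T1) / (T2 - T1)
Volume increment = 422.0 - 223.5 = 198.5 m^3/ha
PAI = 198.5 / 11 = 18.05 m^3/ha/year

18.05


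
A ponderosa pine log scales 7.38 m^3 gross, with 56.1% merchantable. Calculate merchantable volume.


Formula: MV = V_total * (merchantable_pct / 100)
Merchantable fraction = 56.1% / 100 = 0.561
MV = 7.38 m^3 * 0.561 = 4.14 m^3

4.14


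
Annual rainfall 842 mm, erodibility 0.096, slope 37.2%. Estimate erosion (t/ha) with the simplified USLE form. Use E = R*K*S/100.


Formula: E = R * K * S / 100  (simplified USLE)
R * K = 842 * 0.096 = 80.832
E = 80.832 * 37.2 / 100 = 30.07 t/ha

30.07


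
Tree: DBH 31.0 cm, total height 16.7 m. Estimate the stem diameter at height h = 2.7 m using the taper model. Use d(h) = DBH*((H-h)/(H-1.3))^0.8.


Taper: d(h) = DBH * ((H - h) / (H - 1.3))^0.8
Numerator = H - h = 16.7 - 2.7 = 14.0 m
Denominator = H - 1.3 = 16.7 - 1.3 = 15.4 m
Ratio = 14.0 / 15.4 = 0.90909
d = 31.0 * 0.90909^0.8 = 28.7 cm

28.7


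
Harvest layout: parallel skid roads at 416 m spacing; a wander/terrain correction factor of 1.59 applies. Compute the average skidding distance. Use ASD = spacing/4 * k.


Formula: ASD = (spacing / 4) * correction
Uncorrected distance = spacing / 4 = 416 / 4 = 104 m
ASD = 104 * 1.59 = 165 m

165


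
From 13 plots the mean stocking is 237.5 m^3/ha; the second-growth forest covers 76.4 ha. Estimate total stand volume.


Formula: Total Volume = Mean Volume per ha * Total Area
Total Volume = 237.5 m^3/ha * 76.4 ha
Total Volume = 18145 m^3

18145


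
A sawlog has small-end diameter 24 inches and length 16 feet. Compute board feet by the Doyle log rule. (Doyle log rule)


Doyle: BF = (D - 4)^2 * L / 16
Adjusted diameter = 24 - 4 = 20 in
(D-4)^2 = 20^2 = 400
BF = 400 * 16 / 16 = 400 BF

400


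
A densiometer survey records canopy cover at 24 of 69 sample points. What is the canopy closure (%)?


Formula: Canopy closure = covered points / total points * 100
Closure = 24 / 69 * 100
Closure = 0.3478 * 100 = 34.8%

34.8


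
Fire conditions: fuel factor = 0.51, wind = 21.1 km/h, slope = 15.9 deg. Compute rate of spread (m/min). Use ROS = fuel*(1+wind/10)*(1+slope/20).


Formula: ROS = fuel * (1 + wind/10) * (1 + slope/20)
Wind factor = 1 + 21.1/10 = 3.11
Slope factor = 1 + 15.9/20 = 1.795
ROS = 0.51 * 3.11 * 1.795 = 2.85 m/min

2.85


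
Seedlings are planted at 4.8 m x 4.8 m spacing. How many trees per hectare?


Formula: TPH = 10000 m^2/ha / (spacing_x * spacing_y)
Area per tree = 4.8 m * 4.8 m = 23.04 m^2
TPH = 10000 / 23.04 = 434 trees/ha

434


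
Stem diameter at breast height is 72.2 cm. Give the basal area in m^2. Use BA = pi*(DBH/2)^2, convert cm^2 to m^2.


Formula: BA = pi * (DBH/2)^2 / 10000  (cm^2 to m^2)
Radius = DBH/2 = 72.2/2 = 36.1 cm
BA = pi * 36.1^2 / 10000
   = 4094.155 cm^2 / 10000
   = 0.4094 m^2

0.4094


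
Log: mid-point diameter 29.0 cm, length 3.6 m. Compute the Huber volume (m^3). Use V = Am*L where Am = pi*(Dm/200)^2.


Huber: V = Am * L,  Am = pi*(Dm/200)^2
Am = pi*(29.0/200)^2 = 0.066052 m^2
V = 0.066052*3.6 = 0.2378 m^3

0.2378


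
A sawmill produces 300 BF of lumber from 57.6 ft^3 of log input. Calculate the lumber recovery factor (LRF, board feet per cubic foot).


Formula: LRF = Lumber Output (BF) / Log Input (ft^3)
LRF = 300 BF / 57.6 ft^3
LRF = 5.21 BF/ft^3

5.21


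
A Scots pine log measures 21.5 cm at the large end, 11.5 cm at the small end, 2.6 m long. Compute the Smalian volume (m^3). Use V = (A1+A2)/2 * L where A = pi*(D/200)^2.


Smalian: V = (A1 + A2)/2 * L,  A = pi*(D/200)^2
A1 = pi*(21.5/200)^2 = 0.036305 m^2
A2 = pi*(11.5/200)^2 = 0.010387 m^2
V = (0.036305+0.010387)/2*2.6 = 0.0607 m^3

0.0607


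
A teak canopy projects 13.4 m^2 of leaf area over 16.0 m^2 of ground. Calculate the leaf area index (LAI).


Formula: LAI = total leaf area / ground area  (dimensionless)
LAI = 13.4 m^2 / 16.0 m^2
LAI = 0.84

0.84


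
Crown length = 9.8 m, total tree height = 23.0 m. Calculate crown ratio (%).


Formula: Crown Ratio = (Crown Length / Total Height) * 100
CR = (9.8 m / 23.0 m) * 100
CR = 0.4261 * 100 = 42.6%

42.6


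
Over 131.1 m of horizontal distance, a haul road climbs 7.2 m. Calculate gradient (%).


Formula: Gradient = rise / run * 100
Gradient = 7.2 / 131.1 * 100 = 5.5%

5.5


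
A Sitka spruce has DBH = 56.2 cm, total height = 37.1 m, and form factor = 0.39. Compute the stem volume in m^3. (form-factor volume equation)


Formula: V = pi * (DBH/200)^2 * H * ff
Radius = DBH/200 = 56.2/200 = 0.281 m
Radius^2 = 0.281^2 = 0.078961 m^2
V = pi * 0.078961 * 37.1 * 0.39
V = 3.589 m^3

3.589


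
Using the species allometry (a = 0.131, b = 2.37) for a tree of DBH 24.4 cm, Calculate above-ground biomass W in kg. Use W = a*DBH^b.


Formula: W = a * DBH^b  (allometric power law)
DBH^b = 24.4^2.37 = 1941.3949
W = 0.131 * 1941.3949 = 254.3 kg

254.3


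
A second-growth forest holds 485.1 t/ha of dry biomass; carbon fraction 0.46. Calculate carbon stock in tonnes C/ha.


Formula: Carbon Stock = Biomass * Carbon Fraction
C = 485.1 t/ha * 0.46
C = 223.1 t C/ha

223.1


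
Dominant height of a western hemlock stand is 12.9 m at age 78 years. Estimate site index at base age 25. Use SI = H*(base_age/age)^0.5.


Formula: SI = H_dom * (base_age / age)^0.5
Age ratio = 25 / 78 = 0.32051
sqrt(age_ratio) = 0.56614
SI = 12.9 * 0.56614 = 7.3 m

7.3


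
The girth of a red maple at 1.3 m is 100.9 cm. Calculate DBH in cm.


Formula: DBH = C / pi
DBH = 100.9 / pi
pi = 3.14159...
DBH = 32.1 cm

32.1


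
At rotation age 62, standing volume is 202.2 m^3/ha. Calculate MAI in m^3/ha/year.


Formula: MAI = Total Volume / Stand Age
MAI = 202.2 m^3/ha / 62 years
MAI = 3.26 m^3/ha/year

3.26


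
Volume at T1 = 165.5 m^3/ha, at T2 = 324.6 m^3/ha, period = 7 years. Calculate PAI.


Formula: PAI = (V_T2 - V_T1) / (T2 - T1)
Volume increment = 324.6 - 165.5 = 159.1 m^3/ha
PAI = 159.1 / 7 = 22.73 m^3/ha/year

22.73


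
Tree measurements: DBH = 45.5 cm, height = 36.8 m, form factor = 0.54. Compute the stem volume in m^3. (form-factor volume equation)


Formula: V = pi * (DBH/200)^2 * H * ff
Radius = DBH/200 = 45.5/200 = 0.2275 m
Radius^2 = 0.2275^2 = 0.05175625 m^2
V = pi * 0.05175625 * 36.8 * 0.54
V = 3.231 m^3

3.231


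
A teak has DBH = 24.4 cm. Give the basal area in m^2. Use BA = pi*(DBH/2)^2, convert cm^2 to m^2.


Formula: BA = pi * (DBH/2)^2 / 10000  (cm^2 to m^2)
Radius = DBH/2 = 24.4/2 = 12.2 cm
BA = pi * 12.2^2 / 10000
   = 467.5947 cm^2 / 10000
   = 0.0468 m^2

0.0468


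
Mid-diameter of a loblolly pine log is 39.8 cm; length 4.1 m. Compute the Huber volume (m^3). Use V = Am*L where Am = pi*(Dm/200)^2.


Huber: V = Am * L,  Am = pi*(Dm/200)^2
Am = pi*(39.8/200)^2 = 0.12441 m^2
V = 0.12441*4.1 = 0.5101 m^3

0.5101


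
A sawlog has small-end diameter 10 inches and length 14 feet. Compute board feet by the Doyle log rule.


Doyle: BF = (D - 4)^2 * L / 16
Adjusted diameter = 10 - 4 = 6 in
(D-4)^2 = 6^2 = 36
BF = 36 * 14 / 16 = 32 BF

32


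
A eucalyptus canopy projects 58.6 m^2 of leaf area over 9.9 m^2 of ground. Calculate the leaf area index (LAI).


Formula: LAI = total leaf area / ground area  (dimensionless)
LAI = 58.6 m^2 / 9.9 m^2
LAI = 5.92

5.92


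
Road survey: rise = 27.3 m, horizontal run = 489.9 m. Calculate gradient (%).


Formula: Gradient = rise / run * 100
Gradient = 27.3 / 489.9 * 100 = 5.6%

5.6


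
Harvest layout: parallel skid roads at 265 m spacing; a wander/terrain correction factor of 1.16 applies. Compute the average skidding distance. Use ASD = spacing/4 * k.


Formula: ASD = (spacing / 4) * correction
Uncorrected distance = spacing / 4 = 265 / 4 = 66.25 m
ASD = 66.25 * 1.16 = 77 m

77


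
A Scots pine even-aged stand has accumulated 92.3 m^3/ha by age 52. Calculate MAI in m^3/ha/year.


Formula: MAI = Total Volume / Stand Age
MAI = 92.3 m^3/ha / 52 years
MAI = 1.78 m^3/ha/year

1.78


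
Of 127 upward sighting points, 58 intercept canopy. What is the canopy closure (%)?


Formula: Canopy closure = covered points / total points * 100
Closure = 58 / 127 * 100
Closure = 0.4567 * 100 = 45.7%

45.7


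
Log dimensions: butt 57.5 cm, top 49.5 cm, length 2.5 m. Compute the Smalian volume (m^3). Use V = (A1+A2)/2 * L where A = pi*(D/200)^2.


Smalian: V = (A1 + A2)/2 * L,  A = pi*(D/200)^2
A1 = pi*(57.5/200)^2 = 0.259672 m^2
A2 = pi*(49.5/200)^2 = 0.192442 m^2
V = (0.259672+0.192442)/2*2.5 = 0.5651 m^3

0.5651


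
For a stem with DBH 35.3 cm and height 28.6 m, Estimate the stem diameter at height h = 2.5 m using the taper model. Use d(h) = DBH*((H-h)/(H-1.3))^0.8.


Taper: d(h) = DBH * ((H - h) / (H - 1.3))^0.8
Numerator = H - h = 28.6 - 2.5 = 26.1 m
Denominator = H - 1.3 = 28.6 - 1.3 = 27.3 m
Ratio = 26.1 / 27.3 = 0.95604
d = 35.3 * 0.95604^0.8 = 34.1 cm

34.1


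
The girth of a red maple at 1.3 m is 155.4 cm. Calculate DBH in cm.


Formula: DBH = C / pi
DBH = 155.4 / pi
pi = 3.14159...
DBH = 49.5 cm

49.5


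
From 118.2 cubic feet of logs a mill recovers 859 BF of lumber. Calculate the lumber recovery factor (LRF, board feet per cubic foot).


Formula: LRF = Lumber Output (BF) / Log Input (ft^3)
LRF = 859 BF / 118.2 ft^3
LRF = 7.27 BF/ft^3

7.27


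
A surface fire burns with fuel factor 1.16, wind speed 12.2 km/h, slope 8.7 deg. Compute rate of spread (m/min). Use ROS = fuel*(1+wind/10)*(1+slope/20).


Formula: ROS = fuel * (1 + wind/10) * (1 + slope/20)
Wind factor = 1 + 12.2/10 = 2.22
Slope factor = 1 + 8.7/20 = 1.435
ROS = 1.16 * 2.22 * 1.435 = 3.7 m/min

3.7


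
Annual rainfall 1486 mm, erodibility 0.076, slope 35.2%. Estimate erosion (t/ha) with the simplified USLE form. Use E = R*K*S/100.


Formula: E = R * K * S / 100  (simplified USLE)
R * K = 1486 * 0.076 = 112.936
E = 112.936 * 35.2 / 100 = 39.75 t/ha

39.75


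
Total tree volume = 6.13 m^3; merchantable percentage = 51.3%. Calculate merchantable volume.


Formula: MV = V_total * (merchantable_pct / 100)
Merchantable fraction = 51.3% / 100 = 0.513
MV = 6.13 m^3 * 0.513 = 3.145 m^3

3.145


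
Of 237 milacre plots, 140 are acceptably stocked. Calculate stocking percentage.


Formula: Stocking % = stocked plots / total plots * 100
Stocking = 140 / 237 * 100
Stocking = 0.5907 * 100 = 59.1%

59.1


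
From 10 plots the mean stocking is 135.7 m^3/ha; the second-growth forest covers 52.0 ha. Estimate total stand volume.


Formula: Total Volume = Mean Volume per ha * Total Area
Total Volume = 135.7 m^3/ha * 52.0 ha
Total Volume = 7056 m^3

7056


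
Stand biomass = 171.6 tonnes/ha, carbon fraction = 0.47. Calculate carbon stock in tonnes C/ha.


Formula: Carbon Stock = Biomass * Carbon Fraction
C = 171.6 t/ha * 0.47
C = 80.7 t C/ha

80.7


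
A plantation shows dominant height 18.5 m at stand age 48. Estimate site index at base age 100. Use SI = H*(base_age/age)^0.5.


Formula: SI = H_dom * (base_age / age)^0.5
Age ratio = 100 / 48 = 2.08333
sqrt(age_ratio) = 1.44338
SI = 18.5 * 1.44338 = 26.7 m

26.7


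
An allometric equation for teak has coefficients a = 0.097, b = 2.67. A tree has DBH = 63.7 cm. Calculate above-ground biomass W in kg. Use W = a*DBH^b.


Formula: W = a * DBH^b  (allometric power law)
DBH^b = 63.7^2.67 = 65622.4264
W = 0.097 * 65622.4264 = 6365.4 kg

6365.4


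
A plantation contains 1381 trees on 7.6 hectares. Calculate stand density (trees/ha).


Formula: Stand Density = N_trees / Area_ha
Density = 1381 trees / 7.6 ha
Density = 182 trees/ha

182


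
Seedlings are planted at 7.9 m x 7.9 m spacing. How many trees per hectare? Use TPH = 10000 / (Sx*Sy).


Formula: TPH = 10000 m^2/ha / (spacing_x * spacing_y)
Area per tree = 7.9 m * 7.9 m = 62.41 m^2
TPH = 10000 / 62.41 = 160 trees/ha

160


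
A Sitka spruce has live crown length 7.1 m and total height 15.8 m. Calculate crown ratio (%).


Formula: Crown Ratio = (Crown Length / Total Height) * 100
CR = (7.1 m / 15.8 m) * 100
CR = 0.4494 * 100 = 44.9%

44.9


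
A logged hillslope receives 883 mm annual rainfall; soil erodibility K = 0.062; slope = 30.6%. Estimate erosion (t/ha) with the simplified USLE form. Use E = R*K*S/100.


Formula: E = R * K * S / 100  (simplified USLE)
R * K = 883 * 0.062 = 54.746
E = 54.746 * 30.6 / 100 = 16.75 t/ha

16.75


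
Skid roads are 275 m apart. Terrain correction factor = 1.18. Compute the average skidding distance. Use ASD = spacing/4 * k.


Formula: ASD = (spacing / 4) * correction
Uncorrected distance = spacing / 4 = 275 / 4 = 68.75 m
ASD = 68.75 * 1.18 = 81 m

81


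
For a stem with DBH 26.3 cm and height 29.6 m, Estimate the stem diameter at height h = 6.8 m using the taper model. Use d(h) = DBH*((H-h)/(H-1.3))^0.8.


Taper: d(h) = DBH * ((H - h) / (H - 1.3))^0.8
Numerator = H - h = 29.6 - 6.8 = 22.8 m
Denominator = H - 1.3 = 29.6 - 1.3 = 28.3 m
Ratio = 22.8 / 28.3 = 0.80565
d = 26.3 * 0.80565^0.8 = 22.1 cm

22.1


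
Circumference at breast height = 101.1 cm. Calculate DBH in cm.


Formula: DBH = C / pi
DBH = 101.1 / pi
pi = 3.14159...
DBH = 32.2 cm

32.2


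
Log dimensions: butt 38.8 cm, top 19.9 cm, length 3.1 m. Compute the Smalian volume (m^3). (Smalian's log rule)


Smalian: V = (A1 + A2)/2 * L,  A = pi*(D/200)^2
A1 = pi*(38.8/200)^2 = 0.118237 m^2
A2 = pi*(19.9/200)^2 = 0.031103 m^2
V = (0.118237+0.031103)/2*3.1 = 0.2315 m^3

0.2315


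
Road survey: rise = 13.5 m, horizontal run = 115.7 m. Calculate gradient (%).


Formula: Gradient = rise / run * 100
Gradient = 13.5 / 115.7 * 100 = 11.7%

11.7


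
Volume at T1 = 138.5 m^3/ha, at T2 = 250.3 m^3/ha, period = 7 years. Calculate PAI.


Formula: PAI = (V_T2 - V_T1) / (T2 - T1)
Volume increment = 250.3 - 138.5 = 111.8 m^3/ha
PAI = 111.8 / 7 = 15.97 m^3/ha/year

15.97


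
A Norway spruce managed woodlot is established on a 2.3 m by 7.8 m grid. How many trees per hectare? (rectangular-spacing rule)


Formula: TPH = 10000 m^2/ha / (spacing_x * spacing_y)
Area per tree = 2.3 m * 7.8 m = 17.94 m^2
TPH = 10000 / 17.94 = 557 trees/ha

557


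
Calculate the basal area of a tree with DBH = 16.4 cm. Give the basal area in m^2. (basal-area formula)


Formula: BA = pi * (DBH/2)^2 / 10000  (cm^2 to m^2)
Radius = DBH/2 = 16.4/2 = 8.2 cm
BA = pi * 8.2^2 / 10000
   = 211.2407 cm^2 / 10000
   = 0.0211 m^2

0.0211


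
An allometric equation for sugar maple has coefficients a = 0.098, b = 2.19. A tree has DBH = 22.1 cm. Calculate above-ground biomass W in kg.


Formula: W = a * DBH^b  (allometric power law)
DBH^b = 22.1^2.19 = 879.4661
W = 0.098 * 879.4661 = 86.2 kg

86.2


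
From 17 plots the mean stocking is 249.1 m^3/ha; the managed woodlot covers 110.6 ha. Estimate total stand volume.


Formula: Total Volume = Mean Volume per ha * Total Area
Total Volume = 249.1 m^3/ha * 110.6 ha
Total Volume = 27550 m^3

27550


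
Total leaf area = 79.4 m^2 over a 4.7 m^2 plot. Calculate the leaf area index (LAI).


Formula: LAI = total leaf area / ground area  (dimensionless)
LAI = 79.4 m^2 / 4.7 m^2
LAI = 16.89

16.89


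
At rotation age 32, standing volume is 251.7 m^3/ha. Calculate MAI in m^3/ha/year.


Formula: MAI = Total Volume / Stand Age
MAI = 251.7 m^3/ha / 32 years
MAI = 7.87 m^3/ha/year

7.87


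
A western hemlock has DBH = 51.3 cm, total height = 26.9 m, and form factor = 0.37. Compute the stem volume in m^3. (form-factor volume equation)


Formula: V = pi * (DBH/200)^2 * H * ff
Radius = DBH/200 = 51.3/200 = 0.2565 m
Radius^2 = 0.2565^2 = 0.06579225 m^2
V = pi * 0.06579225 * 26.9 * 0.37
V = 2.057 m^3

2.057


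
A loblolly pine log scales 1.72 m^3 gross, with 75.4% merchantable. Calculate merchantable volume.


Formula: MV = V_total * (merchantable_pct / 100)
Merchantable fraction = 75.4% / 100 = 0.754
MV = 1.72 m^3 * 0.754 = 1.297 m^3

1.297


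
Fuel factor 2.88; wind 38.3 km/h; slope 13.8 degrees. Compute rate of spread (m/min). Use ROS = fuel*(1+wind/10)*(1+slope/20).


Formula: ROS = fuel * (1 + wind/10) * (1 + slope/20)
Wind factor = 1 + 38.3/10 = 4.83
Slope factor = 1 + 13.8/20 = 1.69
ROS = 2.88 * 4.83 * 1.69 = 23.51 m/min

23.51


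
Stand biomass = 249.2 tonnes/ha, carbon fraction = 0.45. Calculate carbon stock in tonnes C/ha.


Formula: Carbon Stock = Biomass * Carbon Fraction
C = 249.2 t/ha * 0.45
C = 112.1 t C/ha

112.1


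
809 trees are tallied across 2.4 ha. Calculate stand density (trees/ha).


Formula: Stand Density = N_trees / Area_ha
Density = 809 trees / 2.4 ha
Density = 337 trees/ha

337


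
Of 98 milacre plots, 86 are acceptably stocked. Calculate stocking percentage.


Formula: Stocking % = stocked plots / total plots * 100
Stocking = 86 / 98 * 100
Stocking = 0.8776 * 100 = 87.8%

87.8


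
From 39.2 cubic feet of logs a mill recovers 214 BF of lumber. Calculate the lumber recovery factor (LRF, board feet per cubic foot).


Formula: LRF = Lumber Output (BF) / Log Input (ft^3)
LRF = 214 BF / 39.2 ft^3
LRF = 5.46 BF/ft^3

5.46


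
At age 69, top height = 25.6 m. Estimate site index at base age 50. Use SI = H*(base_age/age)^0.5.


Formula: SI = H_dom * (base_age / age)^0.5
Age ratio = 50 / 69 = 0.72464
sqrt(age_ratio) = 0.85126
SI = 25.6 * 0.85126 = 21.8 m

21.8


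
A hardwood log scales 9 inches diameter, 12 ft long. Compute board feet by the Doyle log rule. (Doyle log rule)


Doyle: BF = (D - 4)^2 * L / 16
Adjusted diameter = 9 - 4 = 5 in
(D-4)^2 = 5^2 = 25
BF = 25 * 12 / 16 = 19 BF

19


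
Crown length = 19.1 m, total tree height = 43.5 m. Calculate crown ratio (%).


Formula: Crown Ratio = (Crown Length / Total Height) * 100
CR = (19.1 m / 43.5 m) * 100
CR = 0.4391 * 100 = 43.9%

43.9


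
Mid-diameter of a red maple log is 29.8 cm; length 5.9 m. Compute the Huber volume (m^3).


Huber: V = Am * L,  Am = pi*(Dm/200)^2
Am = pi*(29.8/200)^2 = 0.069746 m^2
V = 0.069746*5.9 = 0.4115 m^3

0.4115


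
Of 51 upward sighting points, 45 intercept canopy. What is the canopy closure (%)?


Formula: Canopy closure = covered points / total points * 100
Closure = 45 / 51 * 100
Closure = 0.8824 * 100 = 88.2%

88.2


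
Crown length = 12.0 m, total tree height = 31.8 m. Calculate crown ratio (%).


Formula: Crown Ratio = (Crown Length / Total Height) * 100
CR = (12.0 m / 31.8 m) * 100
CR = 0.3774 * 100 = 37.7%

37.7


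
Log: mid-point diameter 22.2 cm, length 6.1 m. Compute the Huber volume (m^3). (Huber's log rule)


Huber: V = Am * L,  Am = pi*(Dm/200)^2
Am = pi*(22.2/200)^2 = 0.038708 m^2
V = 0.038708*6.1 = 0.2361 m^3

0.2361


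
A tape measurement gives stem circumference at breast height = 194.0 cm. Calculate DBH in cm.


Formula: DBH = C / pi
DBH = 194.0 / pi
pi = 3.14159...
DBH = 61.8 cm

61.8


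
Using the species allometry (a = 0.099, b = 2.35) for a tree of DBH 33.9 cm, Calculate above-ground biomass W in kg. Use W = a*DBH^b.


Formula: W = a * DBH^b  (allometric power law)
DBH^b = 33.9^2.35 = 3944.2941
W = 0.099 * 3944.2941 = 390.5 kg

390.5


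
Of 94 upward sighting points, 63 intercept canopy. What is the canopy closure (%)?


Formula: Canopy closure = covered points / total points * 100
Closure = 63 / 94 * 100
Closure = 0.6702 * 100 = 67.0%

67.0


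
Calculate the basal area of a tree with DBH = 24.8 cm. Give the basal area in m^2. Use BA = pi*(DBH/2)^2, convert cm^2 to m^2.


Formula: BA = pi * (DBH/2)^2 / 10000  (cm^2 to m^2)
Radius = DBH/2 = 24.8/2 = 12.4 cm
BA = pi * 12.4^2 / 10000
   = 483.0513 cm^2 / 10000
   = 0.0483 m^2

0.0483


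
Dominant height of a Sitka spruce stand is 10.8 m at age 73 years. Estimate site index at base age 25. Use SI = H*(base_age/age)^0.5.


Formula: SI = H_dom * (base_age / age)^0.5
Age ratio = 25 / 73 = 0.34247
sqrt(age_ratio) = 0.58521
SI = 10.8 * 0.58521 = 6.3 m

6.3


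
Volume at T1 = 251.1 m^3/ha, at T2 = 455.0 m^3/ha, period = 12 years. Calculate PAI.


Formula: PAI = (V_T2 - V_T1) / (T2 - T1)
Volume increment = 455.0 - 251.1 = 203.9 m^3/ha
PAI = 203.9 / 12 = 16.99 m^3/ha/year

16.99


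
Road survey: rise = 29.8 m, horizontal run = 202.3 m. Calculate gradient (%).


Formula: Gradient = rise / run * 100
Gradient = 29.8 / 202.3 * 100 = 14.7%

14.7


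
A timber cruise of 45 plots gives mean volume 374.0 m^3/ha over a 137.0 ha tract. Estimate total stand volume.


Formula: Total Volume = Mean Volume per ha * Total Area
Total Volume = 374.0 m^3/ha * 137.0 ha
Total Volume = 51238 m^3

51238


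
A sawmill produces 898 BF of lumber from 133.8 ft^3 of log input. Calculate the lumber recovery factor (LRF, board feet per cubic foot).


Formula: LRF = Lumber Output (BF) / Log Input (ft^3)
LRF = 898 BF / 133.8 ft^3
LRF = 6.71 BF/ft^3

6.71


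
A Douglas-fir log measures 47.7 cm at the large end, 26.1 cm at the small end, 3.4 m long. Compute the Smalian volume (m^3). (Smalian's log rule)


Smalian: V = (A1 + A2)/2 * L,  A = pi*(D/200)^2
A1 = pi*(47.7/200)^2 = 0.178701 m^2
A2 = pi*(26.1/200)^2 = 0.053502 m^2
V = (0.178701+0.053502)/2*3.4 = 0.3947 m^3

0.3947


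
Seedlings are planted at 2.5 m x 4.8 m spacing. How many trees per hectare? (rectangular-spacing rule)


Formula: TPH = 10000 m^2/ha / (spacing_x * spacing_y)
Area per tree = 2.5 m * 4.8 m = 12.0 m^2
TPH = 10000 / 12.0 = 833 trees/ha

833


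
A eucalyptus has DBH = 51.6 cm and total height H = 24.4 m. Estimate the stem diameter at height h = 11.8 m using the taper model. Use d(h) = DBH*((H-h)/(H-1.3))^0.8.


Taper: d(h) = DBH * ((H - h) / (H - 1.3))^0.8
Numerator = H - h = 24.4 - 11.8 = 12.6 m
Denominator = H - 1.3 = 24.4 - 1.3 = 23.1 m
Ratio = 12.6 / 23.1 = 0.54545
d = 51.6 * 0.54545^0.8 = 31.8 cm

31.8


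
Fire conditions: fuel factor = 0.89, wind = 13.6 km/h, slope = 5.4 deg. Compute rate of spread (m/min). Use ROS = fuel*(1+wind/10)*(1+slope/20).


Formula: ROS = fuel * (1 + wind/10) * (1 + slope/20)
Wind factor = 1 + 13.6/10 = 2.36
Slope factor = 1 + 5.4/20 = 1.27
ROS = 0.89 * 2.36 * 1.27 = 2.67 m/min

2.67


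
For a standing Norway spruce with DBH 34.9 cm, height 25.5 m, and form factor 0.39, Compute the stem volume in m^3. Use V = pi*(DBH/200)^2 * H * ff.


Formula: V = pi * (DBH/200)^2 * H * ff
Radius = DBH/200 = 34.9/200 = 0.1745 m
Radius^2 = 0.1745^2 = 0.03045025 m^2
V = pi * 0.03045025 * 25.5 * 0.39
V = 0.951 m^3

0.951


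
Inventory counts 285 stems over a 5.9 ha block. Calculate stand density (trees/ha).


Formula: Stand Density = N_trees / Area_ha
Density = 285 trees / 5.9 ha
Density = 48 trees/ha

48


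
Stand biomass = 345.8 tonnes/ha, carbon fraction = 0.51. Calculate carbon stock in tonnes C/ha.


Formula: Carbon Stock = Biomass * Carbon Fraction
C = 345.8 t/ha * 0.51
C = 176.4 t C/ha

176.4


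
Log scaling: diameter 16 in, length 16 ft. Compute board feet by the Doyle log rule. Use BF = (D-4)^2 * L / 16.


Doyle: BF = (D - 4)^2 * L / 16
Adjusted diameter = 16 - 4 = 12 in
(D-4)^2 = 12^2 = 144
BF = 144 * 16 / 16 = 144 BF

144


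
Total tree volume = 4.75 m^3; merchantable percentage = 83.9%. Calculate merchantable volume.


Formula: MV = V_total * (merchantable_pct / 100)
Merchantable fraction = 83.9% / 100 = 0.839
MV = 4.75 m^3 * 0.839 = 3.985 m^3

3.985


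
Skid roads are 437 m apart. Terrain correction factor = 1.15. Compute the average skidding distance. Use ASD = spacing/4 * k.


Formula: ASD = (spacing / 4) * correction
Uncorrected distance = spacing / 4 = 437 / 4 = 109.25 m
ASD = 109.25 * 1.15 = 126 m

126


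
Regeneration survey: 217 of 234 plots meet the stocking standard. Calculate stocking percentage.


Formula: Stocking % = stocked plots / total plots * 100
Stocking = 217 / 234 * 100
Stocking = 0.9274 * 100 = 92.7%

92.7


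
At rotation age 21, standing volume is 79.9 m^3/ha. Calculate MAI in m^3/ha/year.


Formula: MAI = Total Volume / Stand Age
MAI = 79.9 m^3/ha / 21 years
MAI = 3.8 m^3/ha/year

3.8


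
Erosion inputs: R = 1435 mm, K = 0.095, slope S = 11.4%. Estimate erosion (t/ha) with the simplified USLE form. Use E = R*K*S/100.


Formula: E = R * K * S / 100  (simplified USLE)
R * K = 1435 * 0.095 = 136.325
E = 136.325 * 11.4 / 100 = 15.54 t/ha

15.54


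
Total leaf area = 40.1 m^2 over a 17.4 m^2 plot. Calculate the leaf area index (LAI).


Formula: LAI = total leaf area / ground area  (dimensionless)
LAI = 40.1 m^2 / 17.4 m^2
LAI = 2.3

2.3


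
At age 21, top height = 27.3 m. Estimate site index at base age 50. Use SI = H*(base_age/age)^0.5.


Formula: SI = H_dom * (base_age / age)^0.5
Age ratio = 50 / 21 = 2.38095
sqrt(age_ratio) = 1.54303
SI = 27.3 * 1.54303 = 42.1 m

42.1


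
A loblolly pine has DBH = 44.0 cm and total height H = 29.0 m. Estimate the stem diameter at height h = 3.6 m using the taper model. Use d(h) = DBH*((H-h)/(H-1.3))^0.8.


Taper: d(h) = DBH * ((H - h) / (H - 1.3))^0.8
Numerator = H - h = 29.0 - 3.6 = 25.4 m
Denominator = H - 1.3 = 29.0 - 1.3 = 27.7 m
Ratio = 25.4 / 27.7 = 0.91697
d = 44.0 * 0.91697^0.8 = 41.1 cm

41.1


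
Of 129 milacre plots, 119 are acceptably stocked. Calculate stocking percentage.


Formula: Stocking % = stocked plots / total plots * 100
Stocking = 119 / 129 * 100
Stocking = 0.9225 * 100 = 92.2%

92.2


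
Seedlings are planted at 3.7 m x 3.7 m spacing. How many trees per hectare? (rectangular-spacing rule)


Formula: TPH = 10000 m^2/ha / (spacing_x * spacing_y)
Area per tree = 3.7 m * 3.7 m = 13.69 m^2
TPH = 10000 / 13.69 = 730 trees/ha

730


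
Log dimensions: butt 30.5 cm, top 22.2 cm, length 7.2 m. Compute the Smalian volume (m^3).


Smalian: V = (A1 + A2)/2 * L,  A = pi*(D/200)^2
A1 = pi*(30.5/200)^2 = 0.073062 m^2
A2 = pi*(22.2/200)^2 = 0.038708 m^2
V = (0.073062+0.038708)/2*7.2 = 0.4024 m^3

0.4024


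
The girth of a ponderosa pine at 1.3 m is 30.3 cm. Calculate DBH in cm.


Formula: DBH = C / pi
DBH = 30.3 / pi
pi = 3.14159...
DBH = 9.6 cm

9.6


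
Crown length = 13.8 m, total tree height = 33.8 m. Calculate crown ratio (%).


Formula: Crown Ratio = (Crown Length / Total Height) * 100
CR = (13.8 m / 33.8 m) * 100
CR = 0.4083 * 100 = 40.8%

40.8


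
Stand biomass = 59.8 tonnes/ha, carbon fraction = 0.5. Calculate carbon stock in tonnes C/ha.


Formula: Carbon Stock = Biomass * Carbon Fraction
C = 59.8 t/ha * 0.5
C = 29.9 t C/ha

29.9


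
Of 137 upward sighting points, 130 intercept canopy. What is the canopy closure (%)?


Formula: Canopy closure = covered points / total points * 100
Closure = 130 / 137 * 100
Closure = 0.9489 * 100 = 94.9%

94.9


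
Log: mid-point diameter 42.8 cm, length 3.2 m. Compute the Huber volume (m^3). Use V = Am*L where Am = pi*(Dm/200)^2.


Huber: V = Am * L,  Am = pi*(Dm/200)^2
Am = pi*(42.8/200)^2 = 0.143872 m^2
V = 0.143872*3.2 = 0.4604 m^3

0.4604


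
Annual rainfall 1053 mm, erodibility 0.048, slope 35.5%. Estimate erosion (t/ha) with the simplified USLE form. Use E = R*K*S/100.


Formula: E = R * K * S / 100  (simplified USLE)
R * K = 1053 * 0.048 = 50.544
E = 50.544 * 35.5 / 100 = 17.94 t/ha

17.94
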